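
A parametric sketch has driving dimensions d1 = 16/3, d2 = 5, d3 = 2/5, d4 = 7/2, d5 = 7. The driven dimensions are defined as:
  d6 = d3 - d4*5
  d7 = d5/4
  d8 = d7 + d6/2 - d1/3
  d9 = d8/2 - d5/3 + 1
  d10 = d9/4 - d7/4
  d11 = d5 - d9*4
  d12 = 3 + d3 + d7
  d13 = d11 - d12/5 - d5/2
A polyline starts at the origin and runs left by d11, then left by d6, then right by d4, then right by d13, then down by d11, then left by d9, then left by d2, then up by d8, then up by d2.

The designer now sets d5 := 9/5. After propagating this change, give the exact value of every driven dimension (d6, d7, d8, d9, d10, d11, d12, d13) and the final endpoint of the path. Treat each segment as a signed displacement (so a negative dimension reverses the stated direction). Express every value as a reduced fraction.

Apply edit: d5 := 9/5
  d6 = d3 - d4*5 = -171/10
  d7 = d5/4 = 9/20
  d8 = d7 + d6/2 - d1/3 = -889/90
  d9 = d8/2 - d5/3 + 1 = -817/180
  d10 = d9/4 - d7/4 = -449/360
  d11 = d5 - d9*4 = 898/45
  d12 = 3 + d3 + d7 = 77/20
  d13 = d11 - d12/5 - d5/2 = 16457/900
Walk from origin (0, 0):
  seg 1: left by d11 = 898/45 → (-898/45, 0)
  seg 2: left by d6 = -171/10 → (-257/90, 0)
  seg 3: right by d4 = 7/2 → (29/45, 0)
  seg 4: right by d13 = 16457/900 → (1893/100, 0)
  seg 5: down by d11 = 898/45 → (1893/100, -898/45)
  seg 6: left by d9 = -817/180 → (10561/450, -898/45)
  seg 7: left by d2 = 5 → (8311/450, -898/45)
  seg 8: up by d8 = -889/90 → (8311/450, -179/6)
  seg 9: up by d2 = 5 → (8311/450, -149/6)

d6 = -171/10
d7 = 9/20
d8 = -889/90
d9 = -817/180
d10 = -449/360
d11 = 898/45
d12 = 77/20
d13 = 16457/900
endpoint = (8311/450, -149/6)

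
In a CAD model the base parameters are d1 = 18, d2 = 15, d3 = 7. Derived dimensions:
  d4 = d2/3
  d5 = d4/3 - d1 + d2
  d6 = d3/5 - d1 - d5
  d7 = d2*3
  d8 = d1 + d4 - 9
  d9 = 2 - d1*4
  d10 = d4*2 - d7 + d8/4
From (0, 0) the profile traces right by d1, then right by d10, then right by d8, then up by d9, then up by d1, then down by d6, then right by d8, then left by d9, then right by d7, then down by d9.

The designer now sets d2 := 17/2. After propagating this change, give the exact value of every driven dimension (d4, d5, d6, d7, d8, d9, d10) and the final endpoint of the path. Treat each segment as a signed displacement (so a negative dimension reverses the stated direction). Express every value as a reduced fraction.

Apply edit: d2 := 17/2
  d4 = d2/3 = 17/6
  d5 = d4/3 - d1 + d2 = -77/9
  d6 = d3/5 - d1 - d5 = -362/45
  d7 = d2*3 = 51/2
  d8 = d1 + d4 - 9 = 71/6
  d9 = 2 - d1*4 = -70
  d10 = d4*2 - d7 + d8/4 = -135/8
Walk from origin (0, 0):
  seg 1: right by d1 = 18 → (18, 0)
  seg 2: right by d10 = -135/8 → (9/8, 0)
  seg 3: right by d8 = 71/6 → (311/24, 0)
  seg 4: up by d9 = -70 → (311/24, -70)
  seg 5: up by d1 = 18 → (311/24, -52)
  seg 6: down by d6 = -362/45 → (311/24, -1978/45)
  seg 7: right by d8 = 71/6 → (595/24, -1978/45)
  seg 8: left by d9 = -70 → (2275/24, -1978/45)
  seg 9: right by d7 = 51/2 → (2887/24, -1978/45)
  seg 10: down by d9 = -70 → (2887/24, 1172/45)

d4 = 17/6
d5 = -77/9
d6 = -362/45
d7 = 51/2
d8 = 71/6
d9 = -70
d10 = -135/8
endpoint = (2887/24, 1172/45)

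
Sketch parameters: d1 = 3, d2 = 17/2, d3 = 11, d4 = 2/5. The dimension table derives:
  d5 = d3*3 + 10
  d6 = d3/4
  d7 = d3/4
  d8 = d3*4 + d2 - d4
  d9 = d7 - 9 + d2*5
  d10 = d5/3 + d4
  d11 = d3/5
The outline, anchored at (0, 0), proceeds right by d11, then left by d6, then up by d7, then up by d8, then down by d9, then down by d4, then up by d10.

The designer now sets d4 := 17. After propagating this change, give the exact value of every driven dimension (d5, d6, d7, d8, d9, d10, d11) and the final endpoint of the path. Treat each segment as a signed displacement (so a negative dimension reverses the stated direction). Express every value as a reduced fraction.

d5 = 43
d6 = 11/4
d7 = 11/4
d8 = 71/2
d9 = 145/4
d10 = 94/3
d11 = 11/5
endpoint = (-11/20, 49/3)

Apply edit: d4 := 17
  d5 = d3*3 + 10 = 43
  d6 = d3/4 = 11/4
  d7 = d3/4 = 11/4
  d8 = d3*4 + d2 - d4 = 71/2
  d9 = d7 - 9 + d2*5 = 145/4
  d10 = d5/3 + d4 = 94/3
  d11 = d3/5 = 11/5
Walk from origin (0, 0):
  seg 1: right by d11 = 11/5 → (11/5, 0)
  seg 2: left by d6 = 11/4 → (-11/20, 0)
  seg 3: up by d7 = 11/4 → (-11/20, 11/4)
  seg 4: up by d8 = 71/2 → (-11/20, 153/4)
  seg 5: down by d9 = 145/4 → (-11/20, 2)
  seg 6: down by d4 = 17 → (-11/20, -15)
  seg 7: up by d10 = 94/3 → (-11/20, 49/3)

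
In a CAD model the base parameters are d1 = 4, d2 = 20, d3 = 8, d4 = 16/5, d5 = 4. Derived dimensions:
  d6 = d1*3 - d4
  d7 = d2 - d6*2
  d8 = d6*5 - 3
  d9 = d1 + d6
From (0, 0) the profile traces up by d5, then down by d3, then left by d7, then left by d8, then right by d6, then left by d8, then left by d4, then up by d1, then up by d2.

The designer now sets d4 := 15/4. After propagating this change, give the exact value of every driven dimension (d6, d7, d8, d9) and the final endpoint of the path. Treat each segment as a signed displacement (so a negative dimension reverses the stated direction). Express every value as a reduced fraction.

Apply edit: d4 := 15/4
  d6 = d1*3 - d4 = 33/4
  d7 = d2 - d6*2 = 7/2
  d8 = d6*5 - 3 = 153/4
  d9 = d1 + d6 = 49/4
Walk from origin (0, 0):
  seg 1: up by d5 = 4 → (0, 4)
  seg 2: down by d3 = 8 → (0, -4)
  seg 3: left by d7 = 7/2 → (-7/2, -4)
  seg 4: left by d8 = 153/4 → (-167/4, -4)
  seg 5: right by d6 = 33/4 → (-67/2, -4)
  seg 6: left by d8 = 153/4 → (-287/4, -4)
  seg 7: left by d4 = 15/4 → (-151/2, -4)
  seg 8: up by d1 = 4 → (-151/2, 0)
  seg 9: up by d2 = 20 → (-151/2, 20)

d6 = 33/4
d7 = 7/2
d8 = 153/4
d9 = 49/4
endpoint = (-151/2, 20)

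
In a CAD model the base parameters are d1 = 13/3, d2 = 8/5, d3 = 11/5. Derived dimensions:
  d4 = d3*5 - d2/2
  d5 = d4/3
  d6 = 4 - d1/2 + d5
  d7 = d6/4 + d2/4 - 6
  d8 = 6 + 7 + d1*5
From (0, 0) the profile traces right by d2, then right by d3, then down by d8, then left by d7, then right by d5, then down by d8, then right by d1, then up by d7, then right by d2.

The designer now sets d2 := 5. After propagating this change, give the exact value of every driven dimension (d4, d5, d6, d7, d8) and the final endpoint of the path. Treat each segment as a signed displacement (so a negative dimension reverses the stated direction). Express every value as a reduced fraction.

d4 = 17/2
d5 = 17/6
d6 = 14/3
d7 = -43/12
d8 = 104/3
endpoint = (459/20, -875/12)

Apply edit: d2 := 5
  d4 = d3*5 - d2/2 = 17/2
  d5 = d4/3 = 17/6
  d6 = 4 - d1/2 + d5 = 14/3
  d7 = d6/4 + d2/4 - 6 = -43/12
  d8 = 6 + 7 + d1*5 = 104/3
Walk from origin (0, 0):
  seg 1: right by d2 = 5 → (5, 0)
  seg 2: right by d3 = 11/5 → (36/5, 0)
  seg 3: down by d8 = 104/3 → (36/5, -104/3)
  seg 4: left by d7 = -43/12 → (647/60, -104/3)
  seg 5: right by d5 = 17/6 → (817/60, -104/3)
  seg 6: down by d8 = 104/3 → (817/60, -208/3)
  seg 7: right by d1 = 13/3 → (359/20, -208/3)
  seg 8: up by d7 = -43/12 → (359/20, -875/12)
  seg 9: right by d2 = 5 → (459/20, -875/12)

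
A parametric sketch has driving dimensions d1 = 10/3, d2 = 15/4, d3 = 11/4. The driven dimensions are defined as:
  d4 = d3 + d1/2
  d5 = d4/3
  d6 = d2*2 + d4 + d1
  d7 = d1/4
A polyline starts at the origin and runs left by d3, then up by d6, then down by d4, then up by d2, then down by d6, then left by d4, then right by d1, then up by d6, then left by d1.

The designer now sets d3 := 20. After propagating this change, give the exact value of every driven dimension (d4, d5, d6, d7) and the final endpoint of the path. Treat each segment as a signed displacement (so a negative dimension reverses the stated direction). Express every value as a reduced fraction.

Apply edit: d3 := 20
  d4 = d3 + d1/2 = 65/3
  d5 = d4/3 = 65/9
  d6 = d2*2 + d4 + d1 = 65/2
  d7 = d1/4 = 5/6
Walk from origin (0, 0):
  seg 1: left by d3 = 20 → (-20, 0)
  seg 2: up by d6 = 65/2 → (-20, 65/2)
  seg 3: down by d4 = 65/3 → (-20, 65/6)
  seg 4: up by d2 = 15/4 → (-20, 175/12)
  seg 5: down by d6 = 65/2 → (-20, -215/12)
  seg 6: left by d4 = 65/3 → (-125/3, -215/12)
  seg 7: right by d1 = 10/3 → (-115/3, -215/12)
  seg 8: up by d6 = 65/2 → (-115/3, 175/12)
  seg 9: left by d1 = 10/3 → (-125/3, 175/12)

d4 = 65/3
d5 = 65/9
d6 = 65/2
d7 = 5/6
endpoint = (-125/3, 175/12)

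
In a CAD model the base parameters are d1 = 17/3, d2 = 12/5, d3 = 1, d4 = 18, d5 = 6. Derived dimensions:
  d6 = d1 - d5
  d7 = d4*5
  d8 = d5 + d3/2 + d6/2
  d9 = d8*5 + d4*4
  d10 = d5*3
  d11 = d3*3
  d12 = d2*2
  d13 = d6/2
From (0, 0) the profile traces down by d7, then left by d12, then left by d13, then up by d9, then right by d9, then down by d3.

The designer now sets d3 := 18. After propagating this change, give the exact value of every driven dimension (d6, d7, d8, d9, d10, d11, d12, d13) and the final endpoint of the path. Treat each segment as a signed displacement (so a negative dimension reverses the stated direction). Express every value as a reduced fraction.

d6 = -1/3
d7 = 90
d8 = 89/6
d9 = 877/6
d10 = 18
d11 = 54
d12 = 24/5
d13 = -1/6
endpoint = (2123/15, 229/6)

Apply edit: d3 := 18
  d6 = d1 - d5 = -1/3
  d7 = d4*5 = 90
  d8 = d5 + d3/2 + d6/2 = 89/6
  d9 = d8*5 + d4*4 = 877/6
  d10 = d5*3 = 18
  d11 = d3*3 = 54
  d12 = d2*2 = 24/5
  d13 = d6/2 = -1/6
Walk from origin (0, 0):
  seg 1: down by d7 = 90 → (0, -90)
  seg 2: left by d12 = 24/5 → (-24/5, -90)
  seg 3: left by d13 = -1/6 → (-139/30, -90)
  seg 4: up by d9 = 877/6 → (-139/30, 337/6)
  seg 5: right by d9 = 877/6 → (2123/15, 337/6)
  seg 6: down by d3 = 18 → (2123/15, 229/6)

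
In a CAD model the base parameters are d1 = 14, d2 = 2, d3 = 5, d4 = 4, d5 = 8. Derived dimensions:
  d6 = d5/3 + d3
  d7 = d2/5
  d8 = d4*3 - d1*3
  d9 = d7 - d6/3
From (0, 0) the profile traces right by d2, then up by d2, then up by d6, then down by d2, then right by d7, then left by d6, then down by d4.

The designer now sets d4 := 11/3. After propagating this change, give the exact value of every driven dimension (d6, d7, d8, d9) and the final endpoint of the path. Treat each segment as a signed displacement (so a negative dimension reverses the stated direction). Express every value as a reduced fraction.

Apply edit: d4 := 11/3
  d6 = d5/3 + d3 = 23/3
  d7 = d2/5 = 2/5
  d8 = d4*3 - d1*3 = -31
  d9 = d7 - d6/3 = -97/45
Walk from origin (0, 0):
  seg 1: right by d2 = 2 → (2, 0)
  seg 2: up by d2 = 2 → (2, 2)
  seg 3: up by d6 = 23/3 → (2, 29/3)
  seg 4: down by d2 = 2 → (2, 23/3)
  seg 5: right by d7 = 2/5 → (12/5, 23/3)
  seg 6: left by d6 = 23/3 → (-79/15, 23/3)
  seg 7: down by d4 = 11/3 → (-79/15, 4)

d6 = 23/3
d7 = 2/5
d8 = -31
d9 = -97/45
endpoint = (-79/15, 4)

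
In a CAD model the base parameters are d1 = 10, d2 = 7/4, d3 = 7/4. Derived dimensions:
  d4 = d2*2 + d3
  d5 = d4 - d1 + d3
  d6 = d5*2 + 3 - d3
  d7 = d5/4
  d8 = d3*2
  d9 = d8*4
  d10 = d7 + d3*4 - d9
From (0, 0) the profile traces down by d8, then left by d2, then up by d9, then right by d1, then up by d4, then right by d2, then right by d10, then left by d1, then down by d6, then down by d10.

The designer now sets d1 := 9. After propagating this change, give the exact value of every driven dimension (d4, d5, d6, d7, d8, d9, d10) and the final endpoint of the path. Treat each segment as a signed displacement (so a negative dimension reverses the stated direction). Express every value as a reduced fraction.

Apply edit: d1 := 9
  d4 = d2*2 + d3 = 21/4
  d5 = d4 - d1 + d3 = -2
  d6 = d5*2 + 3 - d3 = -11/4
  d7 = d5/4 = -1/2
  d8 = d3*2 = 7/2
  d9 = d8*4 = 14
  d10 = d7 + d3*4 - d9 = -15/2
Walk from origin (0, 0):
  seg 1: down by d8 = 7/2 → (0, -7/2)
  seg 2: left by d2 = 7/4 → (-7/4, -7/2)
  seg 3: up by d9 = 14 → (-7/4, 21/2)
  seg 4: right by d1 = 9 → (29/4, 21/2)
  seg 5: up by d4 = 21/4 → (29/4, 63/4)
  seg 6: right by d2 = 7/4 → (9, 63/4)
  seg 7: right by d10 = -15/2 → (3/2, 63/4)
  seg 8: left by d1 = 9 → (-15/2, 63/4)
  seg 9: down by d6 = -11/4 → (-15/2, 37/2)
  seg 10: down by d10 = -15/2 → (-15/2, 26)

d4 = 21/4
d5 = -2
d6 = -11/4
d7 = -1/2
d8 = 7/2
d9 = 14
d10 = -15/2
endpoint = (-15/2, 26)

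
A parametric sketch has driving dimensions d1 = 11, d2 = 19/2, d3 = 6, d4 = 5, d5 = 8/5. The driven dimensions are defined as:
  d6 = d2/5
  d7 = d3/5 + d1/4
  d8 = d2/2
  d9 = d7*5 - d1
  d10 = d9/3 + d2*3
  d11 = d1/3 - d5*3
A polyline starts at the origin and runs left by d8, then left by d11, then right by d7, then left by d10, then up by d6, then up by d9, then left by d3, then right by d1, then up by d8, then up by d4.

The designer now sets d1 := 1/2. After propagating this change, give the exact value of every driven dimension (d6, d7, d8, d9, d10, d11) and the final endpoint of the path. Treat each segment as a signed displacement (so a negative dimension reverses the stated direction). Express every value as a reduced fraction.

d6 = 19/10
d7 = 53/40
d8 = 19/4
d9 = 49/8
d10 = 733/24
d11 = -139/30
endpoint = (-209/6, 711/40)

Apply edit: d1 := 1/2
  d6 = d2/5 = 19/10
  d7 = d3/5 + d1/4 = 53/40
  d8 = d2/2 = 19/4
  d9 = d7*5 - d1 = 49/8
  d10 = d9/3 + d2*3 = 733/24
  d11 = d1/3 - d5*3 = -139/30
Walk from origin (0, 0):
  seg 1: left by d8 = 19/4 → (-19/4, 0)
  seg 2: left by d11 = -139/30 → (-7/60, 0)
  seg 3: right by d7 = 53/40 → (29/24, 0)
  seg 4: left by d10 = 733/24 → (-88/3, 0)
  seg 5: up by d6 = 19/10 → (-88/3, 19/10)
  seg 6: up by d9 = 49/8 → (-88/3, 321/40)
  seg 7: left by d3 = 6 → (-106/3, 321/40)
  seg 8: right by d1 = 1/2 → (-209/6, 321/40)
  seg 9: up by d8 = 19/4 → (-209/6, 511/40)
  seg 10: up by d4 = 5 → (-209/6, 711/40)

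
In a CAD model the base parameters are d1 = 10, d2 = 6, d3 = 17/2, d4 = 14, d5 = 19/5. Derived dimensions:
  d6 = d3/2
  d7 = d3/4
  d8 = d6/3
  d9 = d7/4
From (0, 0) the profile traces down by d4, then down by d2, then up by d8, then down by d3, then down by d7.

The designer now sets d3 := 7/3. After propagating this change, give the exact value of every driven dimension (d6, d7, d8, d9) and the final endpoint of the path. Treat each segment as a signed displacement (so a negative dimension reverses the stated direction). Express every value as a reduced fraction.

Apply edit: d3 := 7/3
  d6 = d3/2 = 7/6
  d7 = d3/4 = 7/12
  d8 = d6/3 = 7/18
  d9 = d7/4 = 7/48
Walk from origin (0, 0):
  seg 1: down by d4 = 14 → (0, -14)
  seg 2: down by d2 = 6 → (0, -20)
  seg 3: up by d8 = 7/18 → (0, -353/18)
  seg 4: down by d3 = 7/3 → (0, -395/18)
  seg 5: down by d7 = 7/12 → (0, -811/36)

d6 = 7/6
d7 = 7/12
d8 = 7/18
d9 = 7/48
endpoint = (0, -811/36)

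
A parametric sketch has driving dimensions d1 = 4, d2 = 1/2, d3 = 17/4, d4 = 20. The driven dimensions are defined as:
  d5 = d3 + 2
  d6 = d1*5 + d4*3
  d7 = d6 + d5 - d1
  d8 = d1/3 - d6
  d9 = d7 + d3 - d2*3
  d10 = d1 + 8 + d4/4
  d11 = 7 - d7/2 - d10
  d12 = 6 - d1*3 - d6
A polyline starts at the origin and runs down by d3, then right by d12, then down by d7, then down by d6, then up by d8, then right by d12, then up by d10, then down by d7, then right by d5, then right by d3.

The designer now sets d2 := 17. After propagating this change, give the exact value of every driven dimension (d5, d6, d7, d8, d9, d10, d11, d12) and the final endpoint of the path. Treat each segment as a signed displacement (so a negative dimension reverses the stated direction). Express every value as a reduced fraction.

d5 = 25/4
d6 = 80
d7 = 329/4
d8 = -236/3
d9 = 71/2
d10 = 17
d11 = -409/8
d12 = -86
endpoint = (-323/2, -3725/12)

Apply edit: d2 := 17
  d5 = d3 + 2 = 25/4
  d6 = d1*5 + d4*3 = 80
  d7 = d6 + d5 - d1 = 329/4
  d8 = d1/3 - d6 = -236/3
  d9 = d7 + d3 - d2*3 = 71/2
  d10 = d1 + 8 + d4/4 = 17
  d11 = 7 - d7/2 - d10 = -409/8
  d12 = 6 - d1*3 - d6 = -86
Walk from origin (0, 0):
  seg 1: down by d3 = 17/4 → (0, -17/4)
  seg 2: right by d12 = -86 → (-86, -17/4)
  seg 3: down by d7 = 329/4 → (-86, -173/2)
  seg 4: down by d6 = 80 → (-86, -333/2)
  seg 5: up by d8 = -236/3 → (-86, -1471/6)
  seg 6: right by d12 = -86 → (-172, -1471/6)
  seg 7: up by d10 = 17 → (-172, -1369/6)
  seg 8: down by d7 = 329/4 → (-172, -3725/12)
  seg 9: right by d5 = 25/4 → (-663/4, -3725/12)
  seg 10: right by d3 = 17/4 → (-323/2, -3725/12)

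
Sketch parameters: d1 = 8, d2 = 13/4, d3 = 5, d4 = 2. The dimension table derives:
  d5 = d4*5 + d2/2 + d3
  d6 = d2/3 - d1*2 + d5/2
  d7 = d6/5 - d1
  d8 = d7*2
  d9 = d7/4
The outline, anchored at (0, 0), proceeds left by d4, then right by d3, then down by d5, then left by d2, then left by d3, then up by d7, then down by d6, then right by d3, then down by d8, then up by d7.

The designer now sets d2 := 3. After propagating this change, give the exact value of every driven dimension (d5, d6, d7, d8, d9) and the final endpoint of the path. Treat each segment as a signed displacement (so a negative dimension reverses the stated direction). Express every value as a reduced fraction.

Apply edit: d2 := 3
  d5 = d4*5 + d2/2 + d3 = 33/2
  d6 = d2/3 - d1*2 + d5/2 = -27/4
  d7 = d6/5 - d1 = -187/20
  d8 = d7*2 = -187/10
  d9 = d7/4 = -187/80
Walk from origin (0, 0):
  seg 1: left by d4 = 2 → (-2, 0)
  seg 2: right by d3 = 5 → (3, 0)
  seg 3: down by d5 = 33/2 → (3, -33/2)
  seg 4: left by d2 = 3 → (0, -33/2)
  seg 5: left by d3 = 5 → (-5, -33/2)
  seg 6: up by d7 = -187/20 → (-5, -517/20)
  seg 7: down by d6 = -27/4 → (-5, -191/10)
  seg 8: right by d3 = 5 → (0, -191/10)
  seg 9: down by d8 = -187/10 → (0, -2/5)
  seg 10: up by d7 = -187/20 → (0, -39/4)

d5 = 33/2
d6 = -27/4
d7 = -187/20
d8 = -187/10
d9 = -187/80
endpoint = (0, -39/4)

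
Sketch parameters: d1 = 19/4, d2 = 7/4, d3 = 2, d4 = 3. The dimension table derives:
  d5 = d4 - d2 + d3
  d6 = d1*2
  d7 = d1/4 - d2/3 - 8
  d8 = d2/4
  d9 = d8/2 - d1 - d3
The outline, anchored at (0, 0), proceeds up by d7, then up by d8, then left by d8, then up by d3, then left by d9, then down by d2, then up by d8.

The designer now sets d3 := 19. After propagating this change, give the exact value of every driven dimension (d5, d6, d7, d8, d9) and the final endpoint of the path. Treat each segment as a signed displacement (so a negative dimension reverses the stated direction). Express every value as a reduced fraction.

Apply edit: d3 := 19
  d5 = d4 - d2 + d3 = 81/4
  d6 = d1*2 = 19/2
  d7 = d1/4 - d2/3 - 8 = -355/48
  d8 = d2/4 = 7/16
  d9 = d8/2 - d1 - d3 = -753/32
Walk from origin (0, 0):
  seg 1: up by d7 = -355/48 → (0, -355/48)
  seg 2: up by d8 = 7/16 → (0, -167/24)
  seg 3: left by d8 = 7/16 → (-7/16, -167/24)
  seg 4: up by d3 = 19 → (-7/16, 289/24)
  seg 5: left by d9 = -753/32 → (739/32, 289/24)
  seg 6: down by d2 = 7/4 → (739/32, 247/24)
  seg 7: up by d8 = 7/16 → (739/32, 515/48)

d5 = 81/4
d6 = 19/2
d7 = -355/48
d8 = 7/16
d9 = -753/32
endpoint = (739/32, 515/48)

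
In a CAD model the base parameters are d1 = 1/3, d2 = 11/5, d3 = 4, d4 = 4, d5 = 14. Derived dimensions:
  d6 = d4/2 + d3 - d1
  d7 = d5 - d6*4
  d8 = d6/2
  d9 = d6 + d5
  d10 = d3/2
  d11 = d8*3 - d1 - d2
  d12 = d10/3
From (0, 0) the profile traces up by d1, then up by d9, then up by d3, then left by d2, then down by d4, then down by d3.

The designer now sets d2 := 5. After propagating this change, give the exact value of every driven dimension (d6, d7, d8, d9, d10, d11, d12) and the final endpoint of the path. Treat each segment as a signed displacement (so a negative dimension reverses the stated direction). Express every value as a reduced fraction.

d6 = 17/3
d7 = -26/3
d8 = 17/6
d9 = 59/3
d10 = 2
d11 = 19/6
d12 = 2/3
endpoint = (-5, 16)

Apply edit: d2 := 5
  d6 = d4/2 + d3 - d1 = 17/3
  d7 = d5 - d6*4 = -26/3
  d8 = d6/2 = 17/6
  d9 = d6 + d5 = 59/3
  d10 = d3/2 = 2
  d11 = d8*3 - d1 - d2 = 19/6
  d12 = d10/3 = 2/3
Walk from origin (0, 0):
  seg 1: up by d1 = 1/3 → (0, 1/3)
  seg 2: up by d9 = 59/3 → (0, 20)
  seg 3: up by d3 = 4 → (0, 24)
  seg 4: left by d2 = 5 → (-5, 24)
  seg 5: down by d4 = 4 → (-5, 20)
  seg 6: down by d3 = 4 → (-5, 16)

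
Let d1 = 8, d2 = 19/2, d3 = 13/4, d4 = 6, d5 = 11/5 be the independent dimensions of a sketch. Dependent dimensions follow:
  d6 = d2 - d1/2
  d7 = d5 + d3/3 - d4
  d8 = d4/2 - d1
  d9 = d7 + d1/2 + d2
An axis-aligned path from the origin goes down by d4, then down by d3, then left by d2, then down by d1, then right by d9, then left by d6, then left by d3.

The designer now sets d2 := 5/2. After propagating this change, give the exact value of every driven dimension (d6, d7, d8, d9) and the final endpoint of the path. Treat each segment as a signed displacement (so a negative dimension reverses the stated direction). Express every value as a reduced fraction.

Apply edit: d2 := 5/2
  d6 = d2 - d1/2 = -3/2
  d7 = d5 + d3/3 - d4 = -163/60
  d8 = d4/2 - d1 = -5
  d9 = d7 + d1/2 + d2 = 227/60
Walk from origin (0, 0):
  seg 1: down by d4 = 6 → (0, -6)
  seg 2: down by d3 = 13/4 → (0, -37/4)
  seg 3: left by d2 = 5/2 → (-5/2, -37/4)
  seg 4: down by d1 = 8 → (-5/2, -69/4)
  seg 5: right by d9 = 227/60 → (77/60, -69/4)
  seg 6: left by d6 = -3/2 → (167/60, -69/4)
  seg 7: left by d3 = 13/4 → (-7/15, -69/4)

d6 = -3/2
d7 = -163/60
d8 = -5
d9 = 227/60
endpoint = (-7/15, -69/4)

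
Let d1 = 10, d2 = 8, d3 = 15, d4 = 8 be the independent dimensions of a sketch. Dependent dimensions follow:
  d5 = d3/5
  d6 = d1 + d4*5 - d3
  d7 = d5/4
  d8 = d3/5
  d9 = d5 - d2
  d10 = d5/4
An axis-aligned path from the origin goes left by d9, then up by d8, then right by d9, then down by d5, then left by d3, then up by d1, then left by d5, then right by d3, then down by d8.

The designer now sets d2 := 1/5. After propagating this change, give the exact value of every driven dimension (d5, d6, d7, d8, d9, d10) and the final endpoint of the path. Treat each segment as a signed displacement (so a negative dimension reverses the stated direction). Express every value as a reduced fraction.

Apply edit: d2 := 1/5
  d5 = d3/5 = 3
  d6 = d1 + d4*5 - d3 = 35
  d7 = d5/4 = 3/4
  d8 = d3/5 = 3
  d9 = d5 - d2 = 14/5
  d10 = d5/4 = 3/4
Walk from origin (0, 0):
  seg 1: left by d9 = 14/5 → (-14/5, 0)
  seg 2: up by d8 = 3 → (-14/5, 3)
  seg 3: right by d9 = 14/5 → (0, 3)
  seg 4: down by d5 = 3 → (0, 0)
  seg 5: left by d3 = 15 → (-15, 0)
  seg 6: up by d1 = 10 → (-15, 10)
  seg 7: left by d5 = 3 → (-18, 10)
  seg 8: right by d3 = 15 → (-3, 10)
  seg 9: down by d8 = 3 → (-3, 7)

d5 = 3
d6 = 35
d7 = 3/4
d8 = 3
d9 = 14/5
d10 = 3/4
endpoint = (-3, 7)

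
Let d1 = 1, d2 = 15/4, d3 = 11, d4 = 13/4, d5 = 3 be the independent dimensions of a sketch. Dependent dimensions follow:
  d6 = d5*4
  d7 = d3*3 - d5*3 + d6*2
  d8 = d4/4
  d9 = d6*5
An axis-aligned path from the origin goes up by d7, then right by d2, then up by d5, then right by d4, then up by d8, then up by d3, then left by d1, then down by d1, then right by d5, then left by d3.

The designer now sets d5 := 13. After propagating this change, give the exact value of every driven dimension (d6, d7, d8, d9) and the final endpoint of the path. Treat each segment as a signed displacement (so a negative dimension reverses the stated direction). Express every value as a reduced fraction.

Apply edit: d5 := 13
  d6 = d5*4 = 52
  d7 = d3*3 - d5*3 + d6*2 = 98
  d8 = d4/4 = 13/16
  d9 = d6*5 = 260
Walk from origin (0, 0):
  seg 1: up by d7 = 98 → (0, 98)
  seg 2: right by d2 = 15/4 → (15/4, 98)
  seg 3: up by d5 = 13 → (15/4, 111)
  seg 4: right by d4 = 13/4 → (7, 111)
  seg 5: up by d8 = 13/16 → (7, 1789/16)
  seg 6: up by d3 = 11 → (7, 1965/16)
  seg 7: left by d1 = 1 → (6, 1965/16)
  seg 8: down by d1 = 1 → (6, 1949/16)
  seg 9: right by d5 = 13 → (19, 1949/16)
  seg 10: left by d3 = 11 → (8, 1949/16)

d6 = 52
d7 = 98
d8 = 13/16
d9 = 260
endpoint = (8, 1949/16)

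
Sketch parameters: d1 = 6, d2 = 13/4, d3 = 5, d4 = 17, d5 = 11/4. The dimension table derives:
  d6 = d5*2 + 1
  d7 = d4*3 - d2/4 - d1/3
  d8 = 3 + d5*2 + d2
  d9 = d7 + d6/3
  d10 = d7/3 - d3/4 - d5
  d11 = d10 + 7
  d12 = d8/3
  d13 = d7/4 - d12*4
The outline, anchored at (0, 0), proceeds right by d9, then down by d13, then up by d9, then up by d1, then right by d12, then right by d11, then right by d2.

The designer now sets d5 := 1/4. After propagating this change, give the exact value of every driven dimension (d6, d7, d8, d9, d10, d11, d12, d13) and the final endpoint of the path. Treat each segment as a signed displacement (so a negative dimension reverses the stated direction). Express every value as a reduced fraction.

d6 = 3/2
d7 = 771/16
d8 = 27/4
d9 = 779/16
d10 = 233/16
d11 = 345/16
d12 = 9/4
d13 = 195/64
endpoint = (303/4, 3305/64)

Apply edit: d5 := 1/4
  d6 = d5*2 + 1 = 3/2
  d7 = d4*3 - d2/4 - d1/3 = 771/16
  d8 = 3 + d5*2 + d2 = 27/4
  d9 = d7 + d6/3 = 779/16
  d10 = d7/3 - d3/4 - d5 = 233/16
  d11 = d10 + 7 = 345/16
  d12 = d8/3 = 9/4
  d13 = d7/4 - d12*4 = 195/64
Walk from origin (0, 0):
  seg 1: right by d9 = 779/16 → (779/16, 0)
  seg 2: down by d13 = 195/64 → (779/16, -195/64)
  seg 3: up by d9 = 779/16 → (779/16, 2921/64)
  seg 4: up by d1 = 6 → (779/16, 3305/64)
  seg 5: right by d12 = 9/4 → (815/16, 3305/64)
  seg 6: right by d11 = 345/16 → (145/2, 3305/64)
  seg 7: right by d2 = 13/4 → (303/4, 3305/64)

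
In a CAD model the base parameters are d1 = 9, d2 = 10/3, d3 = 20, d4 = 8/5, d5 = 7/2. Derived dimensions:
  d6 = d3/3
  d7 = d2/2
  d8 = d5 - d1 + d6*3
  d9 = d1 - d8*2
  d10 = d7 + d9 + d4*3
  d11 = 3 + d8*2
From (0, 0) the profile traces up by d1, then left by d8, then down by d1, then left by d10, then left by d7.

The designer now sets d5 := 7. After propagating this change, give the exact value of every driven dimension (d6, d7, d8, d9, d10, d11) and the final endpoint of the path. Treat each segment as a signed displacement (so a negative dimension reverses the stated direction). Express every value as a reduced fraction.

Apply edit: d5 := 7
  d6 = d3/3 = 20/3
  d7 = d2/2 = 5/3
  d8 = d5 - d1 + d6*3 = 18
  d9 = d1 - d8*2 = -27
  d10 = d7 + d9 + d4*3 = -308/15
  d11 = 3 + d8*2 = 39
Walk from origin (0, 0):
  seg 1: up by d1 = 9 → (0, 9)
  seg 2: left by d8 = 18 → (-18, 9)
  seg 3: down by d1 = 9 → (-18, 0)
  seg 4: left by d10 = -308/15 → (38/15, 0)
  seg 5: left by d7 = 5/3 → (13/15, 0)

d6 = 20/3
d7 = 5/3
d8 = 18
d9 = -27
d10 = -308/15
d11 = 39
endpoint = (13/15, 0)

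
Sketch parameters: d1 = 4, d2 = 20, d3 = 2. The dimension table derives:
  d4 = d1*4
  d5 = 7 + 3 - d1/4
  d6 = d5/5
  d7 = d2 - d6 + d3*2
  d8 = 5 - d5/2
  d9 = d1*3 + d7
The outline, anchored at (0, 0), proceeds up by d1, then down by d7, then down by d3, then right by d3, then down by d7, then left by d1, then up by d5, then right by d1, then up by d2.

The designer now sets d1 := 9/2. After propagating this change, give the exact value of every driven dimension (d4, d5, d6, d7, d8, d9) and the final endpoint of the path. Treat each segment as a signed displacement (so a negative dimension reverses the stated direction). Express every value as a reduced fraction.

d4 = 18
d5 = 71/8
d6 = 71/40
d7 = 889/40
d8 = 9/16
d9 = 1429/40
endpoint = (2, -523/40)

Apply edit: d1 := 9/2
  d4 = d1*4 = 18
  d5 = 7 + 3 - d1/4 = 71/8
  d6 = d5/5 = 71/40
  d7 = d2 - d6 + d3*2 = 889/40
  d8 = 5 - d5/2 = 9/16
  d9 = d1*3 + d7 = 1429/40
Walk from origin (0, 0):
  seg 1: up by d1 = 9/2 → (0, 9/2)
  seg 2: down by d7 = 889/40 → (0, -709/40)
  seg 3: down by d3 = 2 → (0, -789/40)
  seg 4: right by d3 = 2 → (2, -789/40)
  seg 5: down by d7 = 889/40 → (2, -839/20)
  seg 6: left by d1 = 9/2 → (-5/2, -839/20)
  seg 7: up by d5 = 71/8 → (-5/2, -1323/40)
  seg 8: right by d1 = 9/2 → (2, -1323/40)
  seg 9: up by d2 = 20 → (2, -523/40)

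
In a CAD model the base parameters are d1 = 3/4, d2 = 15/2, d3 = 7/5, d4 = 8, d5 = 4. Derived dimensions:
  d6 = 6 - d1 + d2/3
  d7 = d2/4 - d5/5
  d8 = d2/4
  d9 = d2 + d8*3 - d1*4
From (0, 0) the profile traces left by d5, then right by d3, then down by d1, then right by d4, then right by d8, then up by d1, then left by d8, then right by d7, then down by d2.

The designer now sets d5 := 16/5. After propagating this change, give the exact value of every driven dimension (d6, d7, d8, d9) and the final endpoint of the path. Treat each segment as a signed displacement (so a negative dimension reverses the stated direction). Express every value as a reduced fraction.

d6 = 31/4
d7 = 247/200
d8 = 15/8
d9 = 81/8
endpoint = (1487/200, -15/2)

Apply edit: d5 := 16/5
  d6 = 6 - d1 + d2/3 = 31/4
  d7 = d2/4 - d5/5 = 247/200
  d8 = d2/4 = 15/8
  d9 = d2 + d8*3 - d1*4 = 81/8
Walk from origin (0, 0):
  seg 1: left by d5 = 16/5 → (-16/5, 0)
  seg 2: right by d3 = 7/5 → (-9/5, 0)
  seg 3: down by d1 = 3/4 → (-9/5, -3/4)
  seg 4: right by d4 = 8 → (31/5, -3/4)
  seg 5: right by d8 = 15/8 → (323/40, -3/4)
  seg 6: up by d1 = 3/4 → (323/40, 0)
  seg 7: left by d8 = 15/8 → (31/5, 0)
  seg 8: right by d7 = 247/200 → (1487/200, 0)
  seg 9: down by d2 = 15/2 → (1487/200, -15/2)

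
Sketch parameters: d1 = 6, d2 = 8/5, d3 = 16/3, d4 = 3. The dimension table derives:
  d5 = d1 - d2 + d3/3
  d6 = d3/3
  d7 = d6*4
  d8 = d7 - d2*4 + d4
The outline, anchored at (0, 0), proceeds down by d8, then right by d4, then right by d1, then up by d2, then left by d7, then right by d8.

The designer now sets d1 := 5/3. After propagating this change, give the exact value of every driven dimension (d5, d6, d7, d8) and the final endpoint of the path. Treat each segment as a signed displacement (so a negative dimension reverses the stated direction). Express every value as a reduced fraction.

d5 = 83/45
d6 = 16/9
d7 = 64/9
d8 = 167/45
endpoint = (19/15, -19/9)

Apply edit: d1 := 5/3
  d5 = d1 - d2 + d3/3 = 83/45
  d6 = d3/3 = 16/9
  d7 = d6*4 = 64/9
  d8 = d7 - d2*4 + d4 = 167/45
Walk from origin (0, 0):
  seg 1: down by d8 = 167/45 → (0, -167/45)
  seg 2: right by d4 = 3 → (3, -167/45)
  seg 3: right by d1 = 5/3 → (14/3, -167/45)
  seg 4: up by d2 = 8/5 → (14/3, -19/9)
  seg 5: left by d7 = 64/9 → (-22/9, -19/9)
  seg 6: right by d8 = 167/45 → (19/15, -19/9)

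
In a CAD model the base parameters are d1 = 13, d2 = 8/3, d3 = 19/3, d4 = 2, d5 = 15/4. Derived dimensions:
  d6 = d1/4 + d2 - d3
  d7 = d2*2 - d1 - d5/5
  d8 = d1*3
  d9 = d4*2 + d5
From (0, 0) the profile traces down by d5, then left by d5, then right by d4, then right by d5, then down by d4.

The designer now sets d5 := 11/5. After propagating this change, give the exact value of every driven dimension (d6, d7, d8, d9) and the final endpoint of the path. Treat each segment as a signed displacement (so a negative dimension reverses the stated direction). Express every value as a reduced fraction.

Apply edit: d5 := 11/5
  d6 = d1/4 + d2 - d3 = -5/12
  d7 = d2*2 - d1 - d5/5 = -608/75
  d8 = d1*3 = 39
  d9 = d4*2 + d5 = 31/5
Walk from origin (0, 0):
  seg 1: down by d5 = 11/5 → (0, -11/5)
  seg 2: left by d5 = 11/5 → (-11/5, -11/5)
  seg 3: right by d4 = 2 → (-1/5, -11/5)
  seg 4: right by d5 = 11/5 → (2, -11/5)
  seg 5: down by d4 = 2 → (2, -21/5)

d6 = -5/12
d7 = -608/75
d8 = 39
d9 = 31/5
endpoint = (2, -21/5)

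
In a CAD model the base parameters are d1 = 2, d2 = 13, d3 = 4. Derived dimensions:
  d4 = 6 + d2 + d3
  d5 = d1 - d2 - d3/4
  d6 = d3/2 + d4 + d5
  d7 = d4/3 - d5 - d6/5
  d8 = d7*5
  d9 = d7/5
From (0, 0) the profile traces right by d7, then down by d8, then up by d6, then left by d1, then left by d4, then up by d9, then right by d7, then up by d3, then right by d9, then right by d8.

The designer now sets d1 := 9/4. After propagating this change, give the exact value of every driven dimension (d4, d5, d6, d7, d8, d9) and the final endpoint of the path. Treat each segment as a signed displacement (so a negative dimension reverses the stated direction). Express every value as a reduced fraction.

d4 = 23
d5 = -47/4
d6 = 53/4
d7 = 503/30
d8 = 503/6
d9 = 503/150
endpoint = (9547/100, -6323/100)

Apply edit: d1 := 9/4
  d4 = 6 + d2 + d3 = 23
  d5 = d1 - d2 - d3/4 = -47/4
  d6 = d3/2 + d4 + d5 = 53/4
  d7 = d4/3 - d5 - d6/5 = 503/30
  d8 = d7*5 = 503/6
  d9 = d7/5 = 503/150
Walk from origin (0, 0):
  seg 1: right by d7 = 503/30 → (503/30, 0)
  seg 2: down by d8 = 503/6 → (503/30, -503/6)
  seg 3: up by d6 = 53/4 → (503/30, -847/12)
  seg 4: left by d1 = 9/4 → (871/60, -847/12)
  seg 5: left by d4 = 23 → (-509/60, -847/12)
  seg 6: up by d9 = 503/150 → (-509/60, -6723/100)
  seg 7: right by d7 = 503/30 → (497/60, -6723/100)
  seg 8: up by d3 = 4 → (497/60, -6323/100)
  seg 9: right by d9 = 503/150 → (3491/300, -6323/100)
  seg 10: right by d8 = 503/6 → (9547/100, -6323/100)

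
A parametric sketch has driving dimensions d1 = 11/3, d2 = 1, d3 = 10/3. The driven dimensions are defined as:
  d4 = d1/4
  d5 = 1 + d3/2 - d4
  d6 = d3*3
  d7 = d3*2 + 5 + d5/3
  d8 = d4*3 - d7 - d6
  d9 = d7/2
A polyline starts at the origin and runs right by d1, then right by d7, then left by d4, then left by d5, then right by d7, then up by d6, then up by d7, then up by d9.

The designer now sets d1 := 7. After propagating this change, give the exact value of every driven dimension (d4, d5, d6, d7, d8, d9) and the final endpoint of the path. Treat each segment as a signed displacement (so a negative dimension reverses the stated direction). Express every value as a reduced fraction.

Apply edit: d1 := 7
  d4 = d1/4 = 7/4
  d5 = 1 + d3/2 - d4 = 11/12
  d6 = d3*3 = 10
  d7 = d3*2 + 5 + d5/3 = 431/36
  d8 = d4*3 - d7 - d6 = -301/18
  d9 = d7/2 = 431/72
Walk from origin (0, 0):
  seg 1: right by d1 = 7 → (7, 0)
  seg 2: right by d7 = 431/36 → (683/36, 0)
  seg 3: left by d4 = 7/4 → (155/9, 0)
  seg 4: left by d5 = 11/12 → (587/36, 0)
  seg 5: right by d7 = 431/36 → (509/18, 0)
  seg 6: up by d6 = 10 → (509/18, 10)
  seg 7: up by d7 = 431/36 → (509/18, 791/36)
  seg 8: up by d9 = 431/72 → (509/18, 671/24)

d4 = 7/4
d5 = 11/12
d6 = 10
d7 = 431/36
d8 = -301/18
d9 = 431/72
endpoint = (509/18, 671/24)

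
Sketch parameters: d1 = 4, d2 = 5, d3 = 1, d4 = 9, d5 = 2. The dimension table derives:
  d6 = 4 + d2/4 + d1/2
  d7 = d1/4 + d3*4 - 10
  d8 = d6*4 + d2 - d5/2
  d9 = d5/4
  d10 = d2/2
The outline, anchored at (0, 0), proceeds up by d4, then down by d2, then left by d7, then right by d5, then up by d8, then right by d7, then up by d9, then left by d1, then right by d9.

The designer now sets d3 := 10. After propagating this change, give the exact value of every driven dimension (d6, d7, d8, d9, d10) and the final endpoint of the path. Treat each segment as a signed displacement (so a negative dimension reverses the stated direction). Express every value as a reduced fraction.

Apply edit: d3 := 10
  d6 = 4 + d2/4 + d1/2 = 29/4
  d7 = d1/4 + d3*4 - 10 = 31
  d8 = d6*4 + d2 - d5/2 = 33
  d9 = d5/4 = 1/2
  d10 = d2/2 = 5/2
Walk from origin (0, 0):
  seg 1: up by d4 = 9 → (0, 9)
  seg 2: down by d2 = 5 → (0, 4)
  seg 3: left by d7 = 31 → (-31, 4)
  seg 4: right by d5 = 2 → (-29, 4)
  seg 5: up by d8 = 33 → (-29, 37)
  seg 6: right by d7 = 31 → (2, 37)
  seg 7: up by d9 = 1/2 → (2, 75/2)
  seg 8: left by d1 = 4 → (-2, 75/2)
  seg 9: right by d9 = 1/2 → (-3/2, 75/2)

d6 = 29/4
d7 = 31
d8 = 33
d9 = 1/2
d10 = 5/2
endpoint = (-3/2, 75/2)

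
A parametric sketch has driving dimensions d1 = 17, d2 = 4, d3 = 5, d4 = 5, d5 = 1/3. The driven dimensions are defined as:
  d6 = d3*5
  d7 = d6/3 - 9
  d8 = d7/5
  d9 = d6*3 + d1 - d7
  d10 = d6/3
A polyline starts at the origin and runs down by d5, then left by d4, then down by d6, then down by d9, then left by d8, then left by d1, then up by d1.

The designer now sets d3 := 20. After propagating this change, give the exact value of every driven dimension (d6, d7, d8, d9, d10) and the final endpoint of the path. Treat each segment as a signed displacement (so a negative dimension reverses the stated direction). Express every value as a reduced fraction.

Apply edit: d3 := 20
  d6 = d3*5 = 100
  d7 = d6/3 - 9 = 73/3
  d8 = d7/5 = 73/15
  d9 = d6*3 + d1 - d7 = 878/3
  d10 = d6/3 = 100/3
Walk from origin (0, 0):
  seg 1: down by d5 = 1/3 → (0, -1/3)
  seg 2: left by d4 = 5 → (-5, -1/3)
  seg 3: down by d6 = 100 → (-5, -301/3)
  seg 4: down by d9 = 878/3 → (-5, -393)
  seg 5: left by d8 = 73/15 → (-148/15, -393)
  seg 6: left by d1 = 17 → (-403/15, -393)
  seg 7: up by d1 = 17 → (-403/15, -376)

d6 = 100
d7 = 73/3
d8 = 73/15
d9 = 878/3
d10 = 100/3
endpoint = (-403/15, -376)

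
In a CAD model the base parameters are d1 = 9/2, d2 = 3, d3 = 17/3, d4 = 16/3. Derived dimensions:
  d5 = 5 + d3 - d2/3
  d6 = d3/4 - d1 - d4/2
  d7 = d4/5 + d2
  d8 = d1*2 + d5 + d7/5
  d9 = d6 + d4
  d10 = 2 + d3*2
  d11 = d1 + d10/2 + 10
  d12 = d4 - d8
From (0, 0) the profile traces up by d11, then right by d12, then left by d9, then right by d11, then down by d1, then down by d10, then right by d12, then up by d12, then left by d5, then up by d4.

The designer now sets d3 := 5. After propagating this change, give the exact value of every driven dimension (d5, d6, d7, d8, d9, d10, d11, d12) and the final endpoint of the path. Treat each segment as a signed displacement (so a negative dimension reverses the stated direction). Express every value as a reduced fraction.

d5 = 9
d6 = -71/12
d7 = 61/15
d8 = 1411/75
d9 = -7/12
d10 = 12
d11 = 41/2
d12 = -337/25
endpoint = (-4463/300, -311/75)

Apply edit: d3 := 5
  d5 = 5 + d3 - d2/3 = 9
  d6 = d3/4 - d1 - d4/2 = -71/12
  d7 = d4/5 + d2 = 61/15
  d8 = d1*2 + d5 + d7/5 = 1411/75
  d9 = d6 + d4 = -7/12
  d10 = 2 + d3*2 = 12
  d11 = d1 + d10/2 + 10 = 41/2
  d12 = d4 - d8 = -337/25
Walk from origin (0, 0):
  seg 1: up by d11 = 41/2 → (0, 41/2)
  seg 2: right by d12 = -337/25 → (-337/25, 41/2)
  seg 3: left by d9 = -7/12 → (-3869/300, 41/2)
  seg 4: right by d11 = 41/2 → (2281/300, 41/2)
  seg 5: down by d1 = 9/2 → (2281/300, 16)
  seg 6: down by d10 = 12 → (2281/300, 4)
  seg 7: right by d12 = -337/25 → (-1763/300, 4)
  seg 8: up by d12 = -337/25 → (-1763/300, -237/25)
  seg 9: left by d5 = 9 → (-4463/300, -237/25)
  seg 10: up by d4 = 16/3 → (-4463/300, -311/75)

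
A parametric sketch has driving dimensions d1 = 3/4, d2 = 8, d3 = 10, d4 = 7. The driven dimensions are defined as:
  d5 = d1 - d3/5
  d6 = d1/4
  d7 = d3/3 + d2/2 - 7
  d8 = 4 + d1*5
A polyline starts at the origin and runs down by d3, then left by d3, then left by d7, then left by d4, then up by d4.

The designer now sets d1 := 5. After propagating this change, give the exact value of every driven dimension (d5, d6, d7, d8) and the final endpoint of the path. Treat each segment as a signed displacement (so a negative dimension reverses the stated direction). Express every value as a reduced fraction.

d5 = 3
d6 = 5/4
d7 = 1/3
d8 = 29
endpoint = (-52/3, -3)

Apply edit: d1 := 5
  d5 = d1 - d3/5 = 3
  d6 = d1/4 = 5/4
  d7 = d3/3 + d2/2 - 7 = 1/3
  d8 = 4 + d1*5 = 29
Walk from origin (0, 0):
  seg 1: down by d3 = 10 → (0, -10)
  seg 2: left by d3 = 10 → (-10, -10)
  seg 3: left by d7 = 1/3 → (-31/3, -10)
  seg 4: left by d4 = 7 → (-52/3, -10)
  seg 5: up by d4 = 7 → (-52/3, -3)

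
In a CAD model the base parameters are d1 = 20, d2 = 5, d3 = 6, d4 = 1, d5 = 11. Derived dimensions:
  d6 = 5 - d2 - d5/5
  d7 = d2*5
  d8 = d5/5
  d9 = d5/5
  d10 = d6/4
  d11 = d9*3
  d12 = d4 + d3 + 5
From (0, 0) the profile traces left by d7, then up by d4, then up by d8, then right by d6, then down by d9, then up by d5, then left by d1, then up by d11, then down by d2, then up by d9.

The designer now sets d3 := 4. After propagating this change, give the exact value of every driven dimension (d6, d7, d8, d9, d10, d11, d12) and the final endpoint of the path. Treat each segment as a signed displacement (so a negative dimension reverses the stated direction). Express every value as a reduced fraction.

Apply edit: d3 := 4
  d6 = 5 - d2 - d5/5 = -11/5
  d7 = d2*5 = 25
  d8 = d5/5 = 11/5
  d9 = d5/5 = 11/5
  d10 = d6/4 = -11/20
  d11 = d9*3 = 33/5
  d12 = d4 + d3 + 5 = 10
Walk from origin (0, 0):
  seg 1: left by d7 = 25 → (-25, 0)
  seg 2: up by d4 = 1 → (-25, 1)
  seg 3: up by d8 = 11/5 → (-25, 16/5)
  seg 4: right by d6 = -11/5 → (-136/5, 16/5)
  seg 5: down by d9 = 11/5 → (-136/5, 1)
  seg 6: up by d5 = 11 → (-136/5, 12)
  seg 7: left by d1 = 20 → (-236/5, 12)
  seg 8: up by d11 = 33/5 → (-236/5, 93/5)
  seg 9: down by d2 = 5 → (-236/5, 68/5)
  seg 10: up by d9 = 11/5 → (-236/5, 79/5)

d6 = -11/5
d7 = 25
d8 = 11/5
d9 = 11/5
d10 = -11/20
d11 = 33/5
d12 = 10
endpoint = (-236/5, 79/5)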